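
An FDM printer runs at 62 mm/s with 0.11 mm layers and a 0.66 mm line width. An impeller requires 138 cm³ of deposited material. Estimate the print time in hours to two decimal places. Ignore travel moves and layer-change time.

8.52 hours

Line area = 0.11 × 0.66 = 0.0726 mm².
Total extruded path = 138000/0.0726 = 1900826.4 mm.
Print-move time: 1900826.4 / 62 → 30658.5 s.
Converting: 30658.5 s = 8.52 hours.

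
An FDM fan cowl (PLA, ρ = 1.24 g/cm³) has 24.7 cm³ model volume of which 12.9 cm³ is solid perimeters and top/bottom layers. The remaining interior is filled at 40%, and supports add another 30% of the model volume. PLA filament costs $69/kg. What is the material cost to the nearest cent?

Interior volume = 24.7 − 12.9 = 11.8 cm³.
Deposited infill: 0.40 × 11.8 → 4.72 cm³.
Support = 0.30 × 24.7 = 7.41 cm³.
Deposited volume = 12.9 + 4.72 + 7.41 = 25.03 cm³.
Mass = 25.03 × 1.24 = 31.0372 g.
At $69/kg: 31.0372/1000 × 69 = $2.14.

$2.14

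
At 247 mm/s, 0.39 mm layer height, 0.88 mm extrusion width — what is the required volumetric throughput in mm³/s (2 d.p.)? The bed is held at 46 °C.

84.77

A = 0.39 × 0.88 = 0.3432 mm².
Volumetric flow = 247 × 0.3432 = 84.77 mm³/s.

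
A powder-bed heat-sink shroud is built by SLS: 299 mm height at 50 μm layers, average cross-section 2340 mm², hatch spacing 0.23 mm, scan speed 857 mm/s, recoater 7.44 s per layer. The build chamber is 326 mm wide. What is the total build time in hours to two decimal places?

Layer count = ceil(299 / 0.05) = 5980.
Per-layer scan distance: 2340 / 0.23 → 10173.9 mm.
Laser time per layer: 10173.9 / 857 → 11.8715 s.
Per-layer time = 11.8715 + 7.44 = 19.3115 s.
Total: 5980 × 19.3115 s = 115482.77 s → 32.08 hours.

32.08 hours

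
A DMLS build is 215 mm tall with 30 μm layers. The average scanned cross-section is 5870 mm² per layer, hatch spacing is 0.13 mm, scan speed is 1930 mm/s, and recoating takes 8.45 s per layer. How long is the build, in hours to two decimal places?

Layers = ⌈215/0.03⌉ = 7167.
Scan path per layer = 5870 / 0.13, so 45153.8 mm.
Per-layer scan time = 45153.8 / 1930, so 23.3958 s.
Per-layer time: 23.3958 + 8.45 → 31.8458 s.
Build time = 7167 × 31.8458 = 228238.8486 s = 63.40 hours.

63.40 hours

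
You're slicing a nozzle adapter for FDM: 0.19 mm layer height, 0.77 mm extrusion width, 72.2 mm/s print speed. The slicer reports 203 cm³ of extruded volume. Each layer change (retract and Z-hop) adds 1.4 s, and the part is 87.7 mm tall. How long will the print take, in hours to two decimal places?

5.52 hours

Bead cross-section = 0.19 × 0.77, so 0.1463 mm².
Toolpath length = 203 cm³ / 0.1463 mm² = 203000 / 0.1463 = 1387559.8 mm.
Time extruding = 1387559.8 / 72.2, so 19218.3 s.
Layer count = ceil(87.7 / 0.19) = 462.
Non-print overhead: 462 × 1.4 → 646.8 s.
Altogether 19218.3 + 646.8 = 19865.1 s, i.e. 5.52 hours.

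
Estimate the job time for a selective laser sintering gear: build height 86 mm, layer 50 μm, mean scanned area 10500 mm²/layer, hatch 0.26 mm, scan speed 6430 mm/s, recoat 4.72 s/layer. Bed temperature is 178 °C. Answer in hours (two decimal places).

Layers = ⌈86/0.05⌉ = 1720.
Per-layer scan distance = 10500 / 0.26, so 40384.6 mm.
Laser time per layer = 40384.6 / 6430 = 6.2807 s.
Layer cycle = 6.2807 + 4.72 = 11.0007 s.
1720 layers × 11.0007 s/layer = 18921.204 s, i.e. 5.26 hours.

5.26 hours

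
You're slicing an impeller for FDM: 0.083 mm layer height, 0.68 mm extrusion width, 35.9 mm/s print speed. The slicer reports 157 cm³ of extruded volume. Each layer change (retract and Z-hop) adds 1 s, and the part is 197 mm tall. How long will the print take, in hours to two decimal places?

22.18 hours

Bead cross-section = 0.083 × 0.68, so 0.05644 mm².
Toolpath length = 157 cm³ / 0.05644 mm² = 157000 / 0.05644 = 2781715.1 mm.
Extrusion time: 2781715.1 / 35.9 → 77485.1 s.
Layer count = ceil(197 / 0.083) = 2374.
Z-hop total = 2374 × 1 = 2374 s.
Altogether 77485.1 + 2374 = 79859.1 s, i.e. 22.18 hours.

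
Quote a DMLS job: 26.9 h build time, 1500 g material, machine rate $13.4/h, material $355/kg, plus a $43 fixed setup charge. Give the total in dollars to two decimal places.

Machine-time cost: 13.4 × 26.9 → $360.46.
Material charge: 355 × 1500/1000 → $532.50.
Total = 360.46 + 532.50 + 43 = $935.96.

$935.96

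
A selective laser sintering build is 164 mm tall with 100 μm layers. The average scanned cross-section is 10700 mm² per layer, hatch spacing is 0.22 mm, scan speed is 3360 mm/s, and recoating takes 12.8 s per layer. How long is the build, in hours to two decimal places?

12.43 hours

Layers = ⌈164/0.1⌉ = 1640.
Per-layer scan distance = 10700 / 0.22 = 48636.4 mm.
Per-layer scan time: 48636.4 / 3360 → 14.4751 s.
Layer cycle = 14.4751 + 12.8 = 27.2751 s.
1640 layers × 27.2751 s/layer = 44731.164 s, i.e. 12.43 hours.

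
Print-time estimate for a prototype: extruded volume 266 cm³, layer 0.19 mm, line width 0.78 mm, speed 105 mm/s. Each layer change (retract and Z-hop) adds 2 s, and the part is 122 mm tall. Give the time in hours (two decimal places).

Line area: 0.19 × 0.78 → 0.1482 mm².
Path length: 266000 mm³ / 0.1482 mm² → 1794871.8 mm.
Time extruding = 1794871.8 / 105, so 17094 s.
Layer count = ceil(122 / 0.19) = 643.
Non-print overhead = 643 × 2, so 1286 s.
Altogether 17094 + 1286 = 18380 s, i.e. 5.11 hours.

5.11 hours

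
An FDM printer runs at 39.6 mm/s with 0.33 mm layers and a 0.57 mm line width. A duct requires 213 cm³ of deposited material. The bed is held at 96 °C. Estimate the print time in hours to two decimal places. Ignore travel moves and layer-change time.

7.94 hours

Extrusion cross-section: 0.33 × 0.57 → 0.1881 mm².
Path length: 213000 mm³ / 0.1881 mm² → 1132376.4 mm.
Time extruding = 1132376.4 / 39.6 = 28595.4 s.
Converting: 28595.4 s = 7.94 hours.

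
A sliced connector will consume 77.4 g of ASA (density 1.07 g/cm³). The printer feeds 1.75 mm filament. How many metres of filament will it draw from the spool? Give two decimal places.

30.07 m

Extruded volume: 77.4/1.07 = 72.3364 cm³ (72336.4 mm³).
Cross-section of 1.75 mm filament: π·(1.75/2)² = 2.4053 mm².
L = V/A = 72336.4/2.4053 = 30073.75 mm → 30.07 m.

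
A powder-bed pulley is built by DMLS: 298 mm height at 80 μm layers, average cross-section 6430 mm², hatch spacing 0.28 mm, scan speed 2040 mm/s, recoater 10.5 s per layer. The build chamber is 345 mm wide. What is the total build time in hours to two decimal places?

22.51 hours

Layer count = ceil(298 / 0.08) = 3725.
Scan path per layer = 6430 / 0.28 = 22964.3 mm.
Laser time per layer = 22964.3 / 2040 = 11.257 s.
Layer cycle = 11.257 + 10.5, so 21.757 s.
Build time = 3725 × 21.757 = 81044.825 s = 22.51 hours.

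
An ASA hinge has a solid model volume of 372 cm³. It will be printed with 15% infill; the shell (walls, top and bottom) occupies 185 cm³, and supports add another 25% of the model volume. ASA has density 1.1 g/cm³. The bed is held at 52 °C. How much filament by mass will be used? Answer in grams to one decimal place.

Volume inside the shell = 372 − 185 = 187 cm³.
Infill volume = 0.15 × 187 = 28.05 cm³.
Support = 0.25 × 372 = 93 cm³.
Deposited volume = 185 + 28.05 + 93 = 306.05 cm³.
Mass = 306.05 × 1.1, so 336.655 g.

336.7 g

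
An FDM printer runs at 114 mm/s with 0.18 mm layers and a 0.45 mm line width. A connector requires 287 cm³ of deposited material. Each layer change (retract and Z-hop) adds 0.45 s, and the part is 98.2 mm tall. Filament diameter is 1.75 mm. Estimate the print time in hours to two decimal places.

8.70 hours

Line area: 0.18 × 0.45 → 0.081 mm².
Path length: 287000 mm³ / 0.081 mm² → 3543209.9 mm.
Print-move time = 3543209.9 / 114 = 31080.8 s.
Layers = ⌈98.2/0.18⌉ = 546.
Layer-change overhead = 546 × 0.45 = 245.7 s.
Total = 31080.8 + 245.7 = 31326.5 s = 8.70 hours.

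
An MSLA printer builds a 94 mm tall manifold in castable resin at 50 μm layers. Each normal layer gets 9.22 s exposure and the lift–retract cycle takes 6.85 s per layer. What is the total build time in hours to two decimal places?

8.39 hours

Layers = ⌈94/0.05⌉ = 1880.
Per-layer time: 9.22 + 6.85 → 16.07 s.
Total = 1880 × 16.07 = 30211.6 s = 8.39 hours.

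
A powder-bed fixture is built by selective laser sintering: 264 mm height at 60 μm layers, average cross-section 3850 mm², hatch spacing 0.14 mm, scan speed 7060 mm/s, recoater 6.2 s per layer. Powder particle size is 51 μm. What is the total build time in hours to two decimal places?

Layers = ⌈264/0.06⌉ = 4400.
Scan path per layer = 3850 / 0.14 = 27500 mm.
Scan time per layer = 27500 / 7060, so 3.8952 s.
Layer cycle: 3.8952 + 6.2 → 10.0952 s.
Build time = 4400 × 10.0952 = 44418.88 s = 12.34 hours.

12.34 hours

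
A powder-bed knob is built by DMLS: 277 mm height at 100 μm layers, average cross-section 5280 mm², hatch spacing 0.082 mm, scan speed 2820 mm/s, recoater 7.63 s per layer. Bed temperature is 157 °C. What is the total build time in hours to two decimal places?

23.44 hours

Number of layers: 277 / 0.1 → 2770 (rounded up).
Per-layer scan distance: 5280 / 0.082 → 64390.2 mm.
Laser time per layer = 64390.2 / 2820, so 22.8334 s.
Per-layer time: 22.8334 + 7.63 → 30.4634 s.
Build time = 2770 × 30.4634 = 84383.618 s = 23.44 hours.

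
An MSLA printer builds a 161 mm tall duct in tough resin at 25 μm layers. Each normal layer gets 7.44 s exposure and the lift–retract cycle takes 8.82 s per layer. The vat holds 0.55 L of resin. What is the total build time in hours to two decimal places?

29.09 hours

Layer count = ceil(161 / 0.025) = 6440.
Per-layer time = 7.44 + 8.82 = 16.26 s.
Total = 6440 × 16.26 = 104714.4 s = 29.09 hours.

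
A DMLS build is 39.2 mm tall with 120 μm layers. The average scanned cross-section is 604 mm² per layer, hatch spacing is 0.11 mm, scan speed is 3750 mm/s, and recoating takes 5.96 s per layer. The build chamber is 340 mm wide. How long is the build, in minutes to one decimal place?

40.5 minutes

Layers = ⌈39.2/0.12⌉ = 327.
Per-layer scan distance: 604 / 0.11 → 5490.9 mm.
Scan time per layer: 5490.9 / 3750 → 1.4642 s.
Per-layer time: 1.4642 + 5.96 → 7.4242 s.
Build time = 327 × 7.4242 = 2427.7134 s = 40.5 minutes.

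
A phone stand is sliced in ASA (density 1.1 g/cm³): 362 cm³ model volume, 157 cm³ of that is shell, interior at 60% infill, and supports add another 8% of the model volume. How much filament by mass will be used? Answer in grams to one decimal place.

Interior volume = 362 − 157, so 205 cm³.
Infill deposited = 0.60 × 205, so 123 cm³.
Support = 0.08 × 362, so 28.96 cm³.
Total extruded: 157 + 123 + 28.96 → 308.96 cm³.
Mass = 308.96 × 1.1 = 339.856 g.

339.9 g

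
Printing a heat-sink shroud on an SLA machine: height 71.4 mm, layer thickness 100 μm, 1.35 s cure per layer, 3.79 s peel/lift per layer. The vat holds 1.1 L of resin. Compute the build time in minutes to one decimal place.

Layer count = ceil(71.4 / 0.1) = 714.
Cycle time = 1.35 + 3.79, so 5.14 s.
Build time: 714 × 5.14 s = 3669.96 s, i.e. 61.2 minutes.

61.2 minutes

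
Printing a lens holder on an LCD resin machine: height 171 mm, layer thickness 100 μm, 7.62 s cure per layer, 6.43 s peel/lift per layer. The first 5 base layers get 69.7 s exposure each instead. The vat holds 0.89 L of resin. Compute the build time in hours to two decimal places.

6.76 hours

Number of layers: 171 / 0.1 → 1710 (rounded up).
Bottom layers: 5 × (69.7 + 6.43) → 380.65 s.
Normal layers = 1705 × (7.62 + 6.43) = 23955.25 s.
Total = 380.65 + 23955.25 = 24335.9 s = 6.76 hours.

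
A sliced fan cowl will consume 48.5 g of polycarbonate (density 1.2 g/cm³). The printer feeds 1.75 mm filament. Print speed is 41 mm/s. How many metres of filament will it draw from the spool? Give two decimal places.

Extruded volume: 48.5/1.2 = 40.4167 cm³ (40416.7 mm³).
Filament cross-section = π × (1.75/2)² = 2.4053 mm².
L = V/A = 40416.7/2.4053 = 16803.18 mm → 16.80 m.

16.80 m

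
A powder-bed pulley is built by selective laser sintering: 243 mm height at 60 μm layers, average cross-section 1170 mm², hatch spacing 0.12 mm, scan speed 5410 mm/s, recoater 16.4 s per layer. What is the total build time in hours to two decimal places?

20.48 hours

Layer count = ceil(243 / 0.06) = 4050.
Scan path per layer = 1170 / 0.12 = 9750 mm.
Per-layer scan time: 9750 / 5410 → 1.8022 s.
Layer cycle = 1.8022 + 16.4 = 18.2022 s.
Total: 4050 × 18.2022 s = 73718.91 s → 20.48 hours.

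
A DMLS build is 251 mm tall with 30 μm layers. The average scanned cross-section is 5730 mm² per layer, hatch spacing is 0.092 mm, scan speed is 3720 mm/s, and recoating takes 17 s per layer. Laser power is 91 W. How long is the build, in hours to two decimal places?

78.42 hours

Number of layers: 251 / 0.03 → 8367 (rounded up).
Hatch length per layer = 5730 / 0.092 = 62282.6 mm.
Per-layer scan time: 62282.6 / 3720 → 16.7426 s.
Per-layer time: 16.7426 + 17 → 33.7426 s.
8367 layers × 33.7426 s/layer = 282324.3342 s, i.e. 78.42 hours.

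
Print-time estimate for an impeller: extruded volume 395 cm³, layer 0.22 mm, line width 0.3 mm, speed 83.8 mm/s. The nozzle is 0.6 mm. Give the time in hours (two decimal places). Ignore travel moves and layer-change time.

Line area = 0.22 × 0.3, so 0.066 mm².
Total extruded path = 395000/0.066 = 5984848.5 mm.
Extrusion time = 5984848.5 / 83.8 = 71418.2 s.
71418.2 s = 19.84 hours.

19.84 hours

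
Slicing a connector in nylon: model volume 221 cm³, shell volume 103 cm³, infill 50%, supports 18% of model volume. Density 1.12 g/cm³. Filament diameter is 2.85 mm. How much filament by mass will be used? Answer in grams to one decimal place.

Infill region: 221 − 103 → 118 cm³.
Infill deposited = 0.50 × 118, so 59 cm³.
Support: 0.18 × 221 → 39.78 cm³.
Total printed volume: 103 + 59 + 39.78 → 201.78 cm³.
Mass = 201.78 × 1.12 = 225.9936 g.

226.0 g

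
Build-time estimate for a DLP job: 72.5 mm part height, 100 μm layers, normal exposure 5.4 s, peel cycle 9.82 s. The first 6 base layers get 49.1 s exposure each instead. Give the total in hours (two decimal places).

Number of layers: 72.5 / 0.1 → 725 (rounded up).
Base layers: 6 × (49.1 + 9.82) → 353.52 s.
Remaining layers = 719 × (5.4 + 9.82), so 10943.18 s.
Sum: 353.52 + 10943.18 = 11296.7 s → 3.14 hours.

3.14 hours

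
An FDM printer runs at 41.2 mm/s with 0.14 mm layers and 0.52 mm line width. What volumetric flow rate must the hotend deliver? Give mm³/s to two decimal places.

3.00

Bead cross-section: 0.14 × 0.52 → 0.0728 mm².
Volumetric flow = 41.2 × 0.0728 = 3.00 mm³/s.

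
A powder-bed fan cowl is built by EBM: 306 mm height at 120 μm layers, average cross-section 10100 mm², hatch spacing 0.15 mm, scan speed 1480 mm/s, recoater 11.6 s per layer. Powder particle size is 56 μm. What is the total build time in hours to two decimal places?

40.44 hours

Number of layers: 306 / 0.12 → 2550 (rounded up).
Hatch length per layer: 10100 / 0.15 → 67333.3 mm.
Beam time per layer = 67333.3 / 1480, so 45.4955 s.
Time per layer: 45.4955 + 11.6 → 57.0955 s.
2550 layers × 57.0955 s/layer = 145593.525 s, i.e. 40.44 hours.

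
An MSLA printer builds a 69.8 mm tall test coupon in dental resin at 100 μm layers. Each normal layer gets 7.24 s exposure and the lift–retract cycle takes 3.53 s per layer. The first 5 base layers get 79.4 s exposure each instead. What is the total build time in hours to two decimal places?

Number of layers: 69.8 / 0.1 → 698 (rounded up).
Burn-in layers = 5 × (79.4 + 3.53) = 414.65 s.
Remaining layers = 693 × (7.24 + 3.53), so 7463.61 s.
Total = 414.65 + 7463.61 = 7878.26 s = 2.19 hours.

2.19 hours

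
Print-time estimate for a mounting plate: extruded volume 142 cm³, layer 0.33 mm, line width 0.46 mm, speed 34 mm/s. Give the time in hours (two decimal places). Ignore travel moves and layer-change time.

Extrusion cross-section: 0.33 × 0.46 → 0.1518 mm².
Path length: 142000 mm³ / 0.1518 mm² → 935441.4 mm.
Extrusion time = 935441.4 / 34 = 27513 s.
27513 s = 7.64 hours.

7.64 hours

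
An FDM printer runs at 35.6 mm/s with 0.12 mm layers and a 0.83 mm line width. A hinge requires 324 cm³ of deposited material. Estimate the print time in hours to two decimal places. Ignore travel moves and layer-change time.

Extrusion cross-section = 0.12 × 0.83 = 0.0996 mm².
Total extruded path = 324000/0.0996 = 3253012 mm.
Extrusion time = 3253012 / 35.6 = 91376.7 s.
That's 91376.7 s → 25.38 hours.

25.38 hours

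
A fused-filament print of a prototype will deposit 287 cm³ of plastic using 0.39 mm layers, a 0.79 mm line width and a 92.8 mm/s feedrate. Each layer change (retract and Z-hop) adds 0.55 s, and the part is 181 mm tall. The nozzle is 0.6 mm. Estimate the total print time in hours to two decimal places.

Extrusion cross-section = 0.39 × 0.79, so 0.3081 mm².
Total extruded path = 287000/0.3081 = 931515.7 mm.
Extrusion time = 931515.7 / 92.8, so 10037.9 s.
Number of layers: 181 / 0.39 → 465 (rounded up).
Z-hop total: 465 × 0.55 → 255.75 s.
Total = 10037.9 + 255.75 = 10293.65 s = 2.86 hours.

2.86 hours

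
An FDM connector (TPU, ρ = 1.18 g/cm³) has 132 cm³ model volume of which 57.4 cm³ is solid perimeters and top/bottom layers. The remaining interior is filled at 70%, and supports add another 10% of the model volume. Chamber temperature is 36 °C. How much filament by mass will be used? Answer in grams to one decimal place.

144.9 g

Infill region: 132 − 57.4 → 74.6 cm³.
Deposited infill: 0.70 × 74.6 → 52.22 cm³.
Support: 0.10 × 132 → 13.2 cm³.
Deposited volume = 57.4 + 52.22 + 13.2, so 122.82 cm³.
Mass = 122.82 × 1.18, so 144.9276 g.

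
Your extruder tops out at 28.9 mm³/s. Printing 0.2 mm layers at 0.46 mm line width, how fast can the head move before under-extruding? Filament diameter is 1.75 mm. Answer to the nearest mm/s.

314 mm/s

A = 0.2 × 0.46 = 0.092 mm².
Max speed = 28.9 / 0.092 = 314.13 ≈ 314 mm/s.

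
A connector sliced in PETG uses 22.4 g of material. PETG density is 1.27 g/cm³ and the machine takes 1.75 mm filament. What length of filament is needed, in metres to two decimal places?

7.33 m

Volume = 22.4 g / 1.27 g·cm⁻³ = 17.6378 cm³ = 17637.8 mm³.
A = π r² = π × 0.875² = 2.4053 mm².
Length = 17637.8 / 2.4053 = 7332.89 mm = 7.33 m.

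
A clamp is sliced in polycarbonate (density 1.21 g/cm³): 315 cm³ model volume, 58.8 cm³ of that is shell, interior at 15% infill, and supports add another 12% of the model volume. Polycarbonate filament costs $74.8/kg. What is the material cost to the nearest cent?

Interior volume: 315 − 58.8 → 256.2 cm³.
Infill deposited: 0.15 × 256.2 → 38.43 cm³.
Support: 0.12 × 315 → 37.8 cm³.
Deposited volume: 58.8 + 38.43 + 37.8 → 135.03 cm³.
Mass = 135.03 × 1.21, so 163.3863 g.
Cost = 163.3863 g / 1000 × $74.8/kg = $12.22.

$12.22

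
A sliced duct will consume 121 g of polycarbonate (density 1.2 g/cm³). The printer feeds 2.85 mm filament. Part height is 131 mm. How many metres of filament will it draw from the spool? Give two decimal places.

Volume = 121 g / 1.2 g·cm⁻³ = 100.8333 cm³ = 100833.3 mm³.
Filament cross-section = π × (2.85/2)² = 6.3794 mm².
L = V/A = 100833.3/6.3794 = 15806.08 mm → 15.81 m.

15.81 m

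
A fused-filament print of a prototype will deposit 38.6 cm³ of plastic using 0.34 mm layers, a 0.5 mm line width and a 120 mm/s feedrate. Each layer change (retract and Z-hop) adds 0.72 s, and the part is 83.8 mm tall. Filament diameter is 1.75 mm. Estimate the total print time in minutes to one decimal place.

Line area = 0.34 × 0.5, so 0.17 mm².
Path length: 38600 mm³ / 0.17 mm² → 227058.8 mm.
Time extruding = 227058.8 / 120 = 1892.2 s.
Number of layers: 83.8 / 0.34 → 247 (rounded up).
Z-hop total = 247 × 0.72 = 177.84 s.
Total = 1892.2 + 177.84 = 2070.04 s = 34.5 minutes.

34.5 minutes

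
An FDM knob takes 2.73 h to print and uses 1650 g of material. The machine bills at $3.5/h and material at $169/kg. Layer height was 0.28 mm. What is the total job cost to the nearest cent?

Machine cost = 3.5 × 2.73 = $9.555.
Material cost: 169 × 1650/1000 → $278.85.
Total = 9.555 + 278.85 = 288.405 ≈ $288.41.

$288.41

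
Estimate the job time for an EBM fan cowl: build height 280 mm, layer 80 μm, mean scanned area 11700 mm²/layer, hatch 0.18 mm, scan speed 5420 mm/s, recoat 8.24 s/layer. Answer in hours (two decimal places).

Layer count = ceil(280 / 0.08) = 3500.
Per-layer scan distance = 11700 / 0.18, so 65000 mm.
Per-layer scan time: 65000 / 5420 → 11.9926 s.
Time per layer: 11.9926 + 8.24 → 20.2326 s.
Total: 3500 × 20.2326 s = 70814.1 s → 19.67 hours.

19.67 hours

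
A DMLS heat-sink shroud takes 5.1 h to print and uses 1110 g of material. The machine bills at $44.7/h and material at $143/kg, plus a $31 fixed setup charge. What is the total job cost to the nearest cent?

$417.70

Machine-time cost: 44.7 × 5.1 → $227.97.
Material cost: 143 × 1110/1000 → $158.73.
Adding setup: 227.97 + 158.73 + 31 → $417.70.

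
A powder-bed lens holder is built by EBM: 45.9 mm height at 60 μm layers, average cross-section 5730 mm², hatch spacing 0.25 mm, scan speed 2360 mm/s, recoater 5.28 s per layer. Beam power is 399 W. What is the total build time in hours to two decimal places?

Layers = ⌈45.9/0.06⌉ = 765.
Hatch length per layer = 5730 / 0.25, so 22920 mm.
Per-layer scan time = 22920 / 2360, so 9.7119 s.
Per-layer time = 9.7119 + 5.28, so 14.9919 s.
Build time = 765 × 14.9919 = 11468.8035 s = 3.19 hours.

3.19 hours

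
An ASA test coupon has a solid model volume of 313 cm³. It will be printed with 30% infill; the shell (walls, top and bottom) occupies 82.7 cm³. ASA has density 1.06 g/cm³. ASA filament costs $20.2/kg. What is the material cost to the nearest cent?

$3.25

Interior volume = 313 − 82.7 = 230.3 cm³.
Infill deposited = 0.30 × 230.3 = 69.09 cm³.
Deposited volume = 82.7 + 69.09 = 151.79 cm³.
Mass = 151.79 × 1.06, so 160.8974 g.
At $20.2/kg: 160.8974/1000 × 20.2 = $3.25.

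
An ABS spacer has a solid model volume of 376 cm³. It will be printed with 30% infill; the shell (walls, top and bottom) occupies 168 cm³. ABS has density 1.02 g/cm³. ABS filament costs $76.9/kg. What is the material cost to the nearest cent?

Volume inside the shell = 376 − 168 = 208 cm³.
Infill volume = 0.30 × 208 = 62.4 cm³.
Total extruded = 168 + 62.4 = 230.4 cm³.
Mass: 230.4 × 1.02 → 235.008 g.
Cost = 235.008 g / 1000 × $76.9/kg = $18.07.

$18.07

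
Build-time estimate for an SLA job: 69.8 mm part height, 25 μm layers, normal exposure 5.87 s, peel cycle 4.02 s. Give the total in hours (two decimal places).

Layers = ⌈69.8/0.025⌉ = 2792.
Each layer takes = 5.87 + 4.02, so 9.89 s.
Total = 2792 × 9.89 = 27612.88 s = 7.67 hours.

7.67 hours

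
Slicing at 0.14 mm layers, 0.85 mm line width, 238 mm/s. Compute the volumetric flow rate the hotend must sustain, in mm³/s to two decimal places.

28.32

A: 0.14 × 0.85 → 0.119 mm².
Volumetric flow = 238 × 0.119 = 28.32 mm³/s.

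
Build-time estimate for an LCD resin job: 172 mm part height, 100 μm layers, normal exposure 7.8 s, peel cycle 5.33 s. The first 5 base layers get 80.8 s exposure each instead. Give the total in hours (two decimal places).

6.37 hours

Layers = ⌈172/0.1⌉ = 1720.
Bottom layers = 5 × (80.8 + 5.33), so 430.65 s.
Regular layers = 1715 × (7.8 + 5.33), so 22517.95 s.
Sum: 430.65 + 22517.95 = 22948.6 s → 6.37 hours.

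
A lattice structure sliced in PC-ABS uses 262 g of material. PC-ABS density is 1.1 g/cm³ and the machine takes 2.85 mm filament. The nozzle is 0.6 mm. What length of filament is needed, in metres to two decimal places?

37.34 m

Extruded volume: 262/1.1 = 238.1818 cm³ (238181.8 mm³).
Filament cross-section = π × (2.85/2)² = 6.3794 mm².
Length = 238181.8 / 6.3794 = 37336.08 mm = 37.34 m.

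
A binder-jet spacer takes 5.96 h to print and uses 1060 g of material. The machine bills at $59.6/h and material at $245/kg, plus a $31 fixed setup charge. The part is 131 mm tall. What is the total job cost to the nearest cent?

Time charge = 59.6 × 5.96, so $355.216.
Feedstock cost = 245 × 1060/1000 = $259.70.
Total = 355.216 + 259.70 + 31 = 645.916 ≈ $645.92.

$645.92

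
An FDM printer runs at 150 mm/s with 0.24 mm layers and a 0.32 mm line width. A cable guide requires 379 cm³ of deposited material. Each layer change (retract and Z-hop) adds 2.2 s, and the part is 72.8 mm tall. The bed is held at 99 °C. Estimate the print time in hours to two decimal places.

9.32 hours

Bead cross-section = 0.24 × 0.32 = 0.0768 mm².
Total extruded path = 379000/0.0768 = 4934895.8 mm.
Time extruding: 4934895.8 / 150 → 32899.3 s.
Layers = ⌈72.8/0.24⌉ = 304.
Non-print overhead: 304 × 2.2 → 668.8 s.
Altogether 32899.3 + 668.8 = 33568.1 s, i.e. 9.32 hours.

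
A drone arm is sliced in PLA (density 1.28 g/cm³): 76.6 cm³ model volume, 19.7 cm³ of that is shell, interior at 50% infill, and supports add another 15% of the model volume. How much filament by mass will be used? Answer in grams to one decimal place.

Volume inside the shell = 76.6 − 19.7, so 56.9 cm³.
Infill deposited = 0.50 × 56.9, so 28.45 cm³.
Support: 0.15 × 76.6 → 11.49 cm³.
Total extruded = 19.7 + 28.45 + 11.49 = 59.64 cm³.
Mass = 59.64 × 1.28 = 76.3392 g.

76.3 g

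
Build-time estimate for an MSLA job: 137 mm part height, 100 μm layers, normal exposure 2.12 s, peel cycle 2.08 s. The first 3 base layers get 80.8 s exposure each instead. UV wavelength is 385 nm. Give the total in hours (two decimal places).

Number of layers: 137 / 0.1 → 1370 (rounded up).
Base layers = 3 × (80.8 + 2.08), so 248.64 s.
Remaining layers: 1367 × (2.12 + 2.08) → 5741.4 s.
Total = 248.64 + 5741.4 = 5990.04 s = 1.66 hours.

1.66 hours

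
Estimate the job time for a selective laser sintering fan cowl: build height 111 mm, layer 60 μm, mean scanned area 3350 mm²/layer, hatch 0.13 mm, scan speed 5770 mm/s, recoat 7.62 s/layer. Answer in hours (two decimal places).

Number of layers: 111 / 0.06 → 1850 (rounded up).
Hatch length per layer = 3350 / 0.13, so 25769.2 mm.
Per-layer scan time: 25769.2 / 5770 → 4.4661 s.
Time per layer = 4.4661 + 7.62, so 12.0861 s.
Build time = 1850 × 12.0861 = 22359.285 s = 6.21 hours.

6.21 hours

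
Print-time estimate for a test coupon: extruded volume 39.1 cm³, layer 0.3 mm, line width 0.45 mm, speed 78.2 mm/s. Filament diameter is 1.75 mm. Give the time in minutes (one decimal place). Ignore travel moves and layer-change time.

Line area = 0.3 × 0.45, so 0.135 mm².
Path length: 39100 mm³ / 0.135 mm² → 289629.6 mm.
Time extruding: 289629.6 / 78.2 → 3703.7 s.
3703.7 s = 61.7 minutes.

61.7 minutes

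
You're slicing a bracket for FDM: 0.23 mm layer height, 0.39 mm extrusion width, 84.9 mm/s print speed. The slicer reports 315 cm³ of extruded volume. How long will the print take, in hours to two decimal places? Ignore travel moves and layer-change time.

Line area = 0.23 × 0.39, so 0.0897 mm².
Total extruded path = 315000/0.0897 = 3511705.7 mm.
Print-move time: 3511705.7 / 84.9 → 41362.8 s.
In the requested units: 41362.8 s = 11.49 hours.

11.49 hours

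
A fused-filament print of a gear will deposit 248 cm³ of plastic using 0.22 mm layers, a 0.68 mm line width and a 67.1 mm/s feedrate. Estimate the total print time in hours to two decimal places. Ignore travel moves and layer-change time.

Bead cross-section = 0.22 × 0.68, so 0.1496 mm².
Toolpath length = 248 cm³ / 0.1496 mm² = 248000 / 0.1496 = 1657754 mm.
Extrusion time = 1657754 / 67.1, so 24705.7 s.
24705.7 s = 6.86 hours.

6.86 hours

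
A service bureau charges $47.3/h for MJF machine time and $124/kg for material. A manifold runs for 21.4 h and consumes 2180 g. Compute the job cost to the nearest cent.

Time charge = 47.3 × 21.4 = $1012.22.
Material cost: 124 × 2180/1000 → $270.32.
Job cost: 1012.22 + 270.32 = $1282.54.

$1282.54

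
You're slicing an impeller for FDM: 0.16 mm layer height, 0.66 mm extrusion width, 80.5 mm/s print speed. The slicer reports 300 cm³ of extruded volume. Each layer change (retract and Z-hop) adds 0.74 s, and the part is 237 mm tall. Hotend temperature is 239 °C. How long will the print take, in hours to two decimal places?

10.11 hours

Extrusion cross-section = 0.16 × 0.66 = 0.1056 mm².
Toolpath length = 300 cm³ / 0.1056 mm² = 300000 / 0.1056 = 2840909.1 mm.
Time extruding = 2840909.1 / 80.5 = 35290.8 s.
Layers = ⌈237/0.16⌉ = 1482.
Non-print overhead = 1482 × 0.74 = 1096.68 s.
Altogether 35290.8 + 1096.68 = 36387.48 s, i.e. 10.11 hours.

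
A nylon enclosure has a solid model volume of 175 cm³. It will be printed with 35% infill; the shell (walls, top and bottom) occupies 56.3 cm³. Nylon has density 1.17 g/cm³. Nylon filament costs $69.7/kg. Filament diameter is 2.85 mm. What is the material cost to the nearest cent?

Interior volume = 175 − 56.3 = 118.7 cm³.
Infill volume = 0.35 × 118.7, so 41.545 cm³.
Total printed volume = 56.3 + 41.545, so 97.845 cm³.
Mass: 97.845 × 1.17 → 114.47865 g.
At $69.7/kg: 114.47865/1000 × 69.7 = $7.98.

$7.98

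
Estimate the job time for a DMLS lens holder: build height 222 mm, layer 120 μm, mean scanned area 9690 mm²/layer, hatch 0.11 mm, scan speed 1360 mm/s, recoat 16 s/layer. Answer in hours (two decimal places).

41.51 hours

Layer count = ceil(222 / 0.12) = 1850.
Scan path per layer = 9690 / 0.11 = 88090.9 mm.
Scan time per layer = 88090.9 / 1360 = 64.7727 s.
Per-layer time: 64.7727 + 16 → 80.7727 s.
Total: 1850 × 80.7727 s = 149429.495 s → 41.51 hours.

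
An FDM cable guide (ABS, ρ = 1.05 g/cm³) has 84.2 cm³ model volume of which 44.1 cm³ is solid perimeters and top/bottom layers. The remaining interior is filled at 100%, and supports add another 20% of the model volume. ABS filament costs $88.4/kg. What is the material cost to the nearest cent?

Interior volume = 84.2 − 44.1, so 40.1 cm³.
Deposited infill: 1.00 × 40.1 → 40.1 cm³.
Support = 0.20 × 84.2 = 16.84 cm³.
Total printed volume: 44.1 + 40.1 + 16.84 → 101.04 cm³.
Mass: 101.04 × 1.05 → 106.092 g.
At $88.4/kg: 106.092/1000 × 88.4 = $9.38.

$9.38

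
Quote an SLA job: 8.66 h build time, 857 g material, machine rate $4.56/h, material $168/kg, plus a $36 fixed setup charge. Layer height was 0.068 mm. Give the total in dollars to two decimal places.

Machine-time cost: 4.56 × 8.66 → $39.4896.
Material cost: 168 × 857/1000 → $143.976.
Total = 39.4896 + 143.976 + 36 = 219.4656 ≈ $219.47.

$219.47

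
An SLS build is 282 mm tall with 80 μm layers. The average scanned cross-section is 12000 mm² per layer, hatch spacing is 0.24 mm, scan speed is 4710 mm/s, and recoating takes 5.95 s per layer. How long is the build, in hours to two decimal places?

Layer count = ceil(282 / 0.08) = 3525.
Hatch length per layer = 12000 / 0.24 = 50000 mm.
Scan time per layer = 50000 / 4710 = 10.6157 s.
Time per layer: 10.6157 + 5.95 → 16.5657 s.
Build time = 3525 × 16.5657 = 58394.0925 s = 16.22 hours.

16.22 hours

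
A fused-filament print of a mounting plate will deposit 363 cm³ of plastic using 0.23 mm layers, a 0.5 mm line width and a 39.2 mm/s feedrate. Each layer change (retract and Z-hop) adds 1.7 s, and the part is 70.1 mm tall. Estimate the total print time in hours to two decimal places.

Bead cross-section: 0.23 × 0.5 → 0.115 mm².
Toolpath length = 363 cm³ / 0.115 mm² = 363000 / 0.115 = 3156521.7 mm.
Extrusion time: 3156521.7 / 39.2 → 80523.5 s.
Layers = ⌈70.1/0.23⌉ = 305.
Z-hop total = 305 × 1.7 = 518.5 s.
Altogether 80523.5 + 518.5 = 81042 s, i.e. 22.51 hours.

22.51 hours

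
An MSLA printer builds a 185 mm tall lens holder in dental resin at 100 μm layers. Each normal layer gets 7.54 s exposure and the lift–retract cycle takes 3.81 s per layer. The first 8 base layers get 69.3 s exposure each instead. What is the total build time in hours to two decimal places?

5.97 hours

Number of layers: 185 / 0.1 → 1850 (rounded up).
Burn-in layers: 8 × (69.3 + 3.81) → 584.88 s.
Regular layers = 1842 × (7.54 + 3.81), so 20906.7 s.
Total = 584.88 + 20906.7 = 21491.58 s = 5.97 hours.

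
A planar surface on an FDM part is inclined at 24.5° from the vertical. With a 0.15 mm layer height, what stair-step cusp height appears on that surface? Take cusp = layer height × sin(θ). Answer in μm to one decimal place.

62.2 μm

sin(24.5°) = 0.4147, so cusp = 0.15 × 0.4147 = 0.062205 mm → 62.2 μm.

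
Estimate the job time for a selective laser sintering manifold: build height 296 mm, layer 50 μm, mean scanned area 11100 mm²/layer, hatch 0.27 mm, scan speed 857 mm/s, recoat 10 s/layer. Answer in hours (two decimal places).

95.33 hours

Layer count = ceil(296 / 0.05) = 5920.
Hatch length per layer = 11100 / 0.27, so 41111.1 mm.
Scan time per layer: 41111.1 / 857 → 47.9709 s.
Time per layer = 47.9709 + 10 = 57.9709 s.
5920 layers × 57.9709 s/layer = 343187.728 s, i.e. 95.33 hours.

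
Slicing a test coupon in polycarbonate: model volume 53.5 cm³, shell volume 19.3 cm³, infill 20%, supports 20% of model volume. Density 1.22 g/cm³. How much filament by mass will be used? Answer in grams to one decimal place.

44.9 g

Volume inside the shell = 53.5 − 19.3, so 34.2 cm³.
Infill deposited: 0.20 × 34.2 → 6.84 cm³.
Support: 0.20 × 53.5 → 10.7 cm³.
Total extruded = 19.3 + 6.84 + 10.7, so 36.84 cm³.
Mass = 36.84 × 1.22 = 44.9448 g.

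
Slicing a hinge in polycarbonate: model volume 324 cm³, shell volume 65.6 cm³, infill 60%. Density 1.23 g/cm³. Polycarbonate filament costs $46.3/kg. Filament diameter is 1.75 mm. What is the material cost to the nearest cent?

Interior volume: 324 − 65.6 → 258.4 cm³.
Infill volume = 0.60 × 258.4, so 155.04 cm³.
Deposited volume = 65.6 + 155.04 = 220.64 cm³.
Mass = 220.64 × 1.23 = 271.3872 g.
At $46.3/kg: 271.3872/1000 × 46.3 = $12.57.

$12.57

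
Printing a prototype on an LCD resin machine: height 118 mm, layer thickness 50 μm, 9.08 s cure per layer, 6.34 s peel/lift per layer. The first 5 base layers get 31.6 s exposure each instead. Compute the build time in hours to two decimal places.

10.14 hours

Number of layers: 118 / 0.05 → 2360 (rounded up).
Base layers: 5 × (31.6 + 6.34) → 189.7 s.
Normal layers = 2355 × (9.08 + 6.34) = 36314.1 s.
Total = 189.7 + 36314.1 = 36503.8 s = 10.14 hours.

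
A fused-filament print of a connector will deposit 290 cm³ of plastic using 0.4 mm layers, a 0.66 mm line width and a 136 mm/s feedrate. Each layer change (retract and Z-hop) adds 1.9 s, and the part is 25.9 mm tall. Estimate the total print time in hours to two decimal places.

2.28 hours

Line area = 0.4 × 0.66, so 0.264 mm².
Path length: 290000 mm³ / 0.264 mm² → 1098484.8 mm.
Time extruding = 1098484.8 / 136, so 8077.1 s.
Layers = ⌈25.9/0.4⌉ = 65.
Layer-change overhead: 65 × 1.9 → 123.5 s.
Altogether 8077.1 + 123.5 = 8200.6 s, i.e. 2.28 hours.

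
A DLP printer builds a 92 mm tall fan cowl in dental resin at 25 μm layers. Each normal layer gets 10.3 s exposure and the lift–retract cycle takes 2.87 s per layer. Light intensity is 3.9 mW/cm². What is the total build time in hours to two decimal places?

13.46 hours

Layer count = ceil(92 / 0.025) = 3680.
Per-layer time: 10.3 + 2.87 → 13.17 s.
Build time: 3680 × 13.17 s = 48465.6 s, i.e. 13.46 hours.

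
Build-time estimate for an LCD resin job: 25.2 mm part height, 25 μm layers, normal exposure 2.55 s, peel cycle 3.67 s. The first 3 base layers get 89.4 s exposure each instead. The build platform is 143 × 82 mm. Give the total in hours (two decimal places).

Layers = ⌈25.2/0.025⌉ = 1008.
Burn-in layers = 3 × (89.4 + 3.67), so 279.21 s.
Normal layers = 1005 × (2.55 + 3.67), so 6251.1 s.
Total = 279.21 + 6251.1 = 6530.31 s = 1.81 hours.

1.81 hours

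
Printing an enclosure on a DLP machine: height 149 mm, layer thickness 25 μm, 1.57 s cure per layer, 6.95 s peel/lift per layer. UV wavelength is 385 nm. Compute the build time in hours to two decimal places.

Layers = ⌈149/0.025⌉ = 5960.
Per-layer time = 1.57 + 6.95 = 8.52 s.
Total = 5960 × 8.52 = 50779.2 s = 14.11 hours.

14.11 hours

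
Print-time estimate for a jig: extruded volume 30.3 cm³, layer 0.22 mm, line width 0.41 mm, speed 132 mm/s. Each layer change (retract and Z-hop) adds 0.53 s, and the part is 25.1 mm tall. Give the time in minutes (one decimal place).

43.4 minutes

Extrusion cross-section = 0.22 × 0.41, so 0.0902 mm².
Toolpath length = 30.3 cm³ / 0.0902 mm² = 30300 / 0.0902 = 335920.2 mm.
Time extruding: 335920.2 / 132 → 2544.9 s.
Number of layers: 25.1 / 0.22 → 115 (rounded up).
Layer-change overhead = 115 × 0.53 = 60.95 s.
Total = 2544.9 + 60.95 = 2605.85 s = 43.4 minutes.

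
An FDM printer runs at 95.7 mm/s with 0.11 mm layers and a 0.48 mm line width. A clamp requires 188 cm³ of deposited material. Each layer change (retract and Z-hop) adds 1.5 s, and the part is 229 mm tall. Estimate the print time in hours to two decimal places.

Extrusion cross-section = 0.11 × 0.48 = 0.0528 mm².
Path length: 188000 mm³ / 0.0528 mm² → 3560606.1 mm.
Print-move time = 3560606.1 / 95.7, so 37205.9 s.
Number of layers: 229 / 0.11 → 2082 (rounded up).
Layer-change overhead: 2082 × 1.5 → 3123 s.
Altogether 37205.9 + 3123 = 40328.9 s, i.e. 11.20 hours.

11.20 hours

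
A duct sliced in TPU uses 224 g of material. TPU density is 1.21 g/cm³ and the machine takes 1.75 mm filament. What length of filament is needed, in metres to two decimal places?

76.97 m

Extruded volume: 224/1.21 = 185.124 cm³ (185124 mm³).
Filament cross-section = π × (1.75/2)² = 2.4053 mm².
L = V/A = 185124/2.4053 = 76965.04 mm → 76.97 m.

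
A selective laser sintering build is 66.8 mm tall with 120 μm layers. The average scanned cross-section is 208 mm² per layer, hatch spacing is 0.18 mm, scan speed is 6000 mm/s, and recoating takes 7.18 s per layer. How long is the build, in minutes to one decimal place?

Number of layers: 66.8 / 0.12 → 557 (rounded up).
Hatch length per layer: 208 / 0.18 → 1155.6 mm.
Per-layer scan time: 1155.6 / 6000 → 0.1926 s.
Per-layer time = 0.1926 + 7.18 = 7.3726 s.
Build time = 557 × 7.3726 = 4106.5382 s = 68.4 minutes.

68.4 minutes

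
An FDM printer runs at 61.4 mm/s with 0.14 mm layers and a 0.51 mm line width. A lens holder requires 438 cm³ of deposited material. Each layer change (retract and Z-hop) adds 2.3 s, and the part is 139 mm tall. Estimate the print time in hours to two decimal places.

Line area = 0.14 × 0.51 = 0.0714 mm².
Toolpath length = 438 cm³ / 0.0714 mm² = 438000 / 0.0714 = 6134453.8 mm.
Print-move time: 6134453.8 / 61.4 → 99909.7 s.
Number of layers: 139 / 0.14 → 993 (rounded up).
Non-print overhead = 993 × 2.3, so 2283.9 s.
Total = 99909.7 + 2283.9 = 102193.6 s = 28.39 hours.

28.39 hours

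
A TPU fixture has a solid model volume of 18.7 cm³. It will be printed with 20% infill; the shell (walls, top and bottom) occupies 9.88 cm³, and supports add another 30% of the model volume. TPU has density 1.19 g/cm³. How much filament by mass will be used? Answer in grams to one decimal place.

20.5 g

Volume inside the shell = 18.7 − 9.88, so 8.82 cm³.
Infill volume: 0.20 × 8.82 → 1.764 cm³.
Support = 0.30 × 18.7, so 5.61 cm³.
Total extruded: 9.88 + 1.764 + 5.61 → 17.254 cm³.
Mass = 17.254 × 1.19, so 20.53226 g.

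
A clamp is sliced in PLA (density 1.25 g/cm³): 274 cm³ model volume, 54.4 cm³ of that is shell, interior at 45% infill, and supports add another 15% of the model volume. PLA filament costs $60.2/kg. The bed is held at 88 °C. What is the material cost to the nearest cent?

$14.62

Interior volume = 274 − 54.4 = 219.6 cm³.
Infill volume = 0.45 × 219.6, so 98.82 cm³.
Support = 0.15 × 274 = 41.1 cm³.
Total printed volume = 54.4 + 98.82 + 41.1, so 194.32 cm³.
Mass: 194.32 × 1.25 → 242.9 g.
At $60.2/kg: 242.9/1000 × 60.2 = $14.62.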